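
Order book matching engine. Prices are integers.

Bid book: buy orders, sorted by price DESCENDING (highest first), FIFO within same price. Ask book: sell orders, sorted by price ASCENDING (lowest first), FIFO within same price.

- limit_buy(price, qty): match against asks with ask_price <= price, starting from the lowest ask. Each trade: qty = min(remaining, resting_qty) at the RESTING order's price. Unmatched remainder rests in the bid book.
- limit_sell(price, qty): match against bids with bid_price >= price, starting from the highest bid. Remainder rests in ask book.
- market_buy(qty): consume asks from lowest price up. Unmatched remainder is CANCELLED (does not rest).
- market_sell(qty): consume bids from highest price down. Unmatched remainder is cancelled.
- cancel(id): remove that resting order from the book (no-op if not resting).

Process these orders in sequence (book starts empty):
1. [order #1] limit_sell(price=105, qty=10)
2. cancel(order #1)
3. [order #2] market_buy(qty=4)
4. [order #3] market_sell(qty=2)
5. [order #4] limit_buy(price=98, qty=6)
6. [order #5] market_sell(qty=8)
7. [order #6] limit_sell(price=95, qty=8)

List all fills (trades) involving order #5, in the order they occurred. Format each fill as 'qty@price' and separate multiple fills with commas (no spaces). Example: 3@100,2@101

After op 1 [order #1] limit_sell(price=105, qty=10): fills=none; bids=[-] asks=[#1:10@105]
After op 2 cancel(order #1): fills=none; bids=[-] asks=[-]
After op 3 [order #2] market_buy(qty=4): fills=none; bids=[-] asks=[-]
After op 4 [order #3] market_sell(qty=2): fills=none; bids=[-] asks=[-]
After op 5 [order #4] limit_buy(price=98, qty=6): fills=none; bids=[#4:6@98] asks=[-]
After op 6 [order #5] market_sell(qty=8): fills=#4x#5:6@98; bids=[-] asks=[-]
After op 7 [order #6] limit_sell(price=95, qty=8): fills=none; bids=[-] asks=[#6:8@95]

Answer: 6@98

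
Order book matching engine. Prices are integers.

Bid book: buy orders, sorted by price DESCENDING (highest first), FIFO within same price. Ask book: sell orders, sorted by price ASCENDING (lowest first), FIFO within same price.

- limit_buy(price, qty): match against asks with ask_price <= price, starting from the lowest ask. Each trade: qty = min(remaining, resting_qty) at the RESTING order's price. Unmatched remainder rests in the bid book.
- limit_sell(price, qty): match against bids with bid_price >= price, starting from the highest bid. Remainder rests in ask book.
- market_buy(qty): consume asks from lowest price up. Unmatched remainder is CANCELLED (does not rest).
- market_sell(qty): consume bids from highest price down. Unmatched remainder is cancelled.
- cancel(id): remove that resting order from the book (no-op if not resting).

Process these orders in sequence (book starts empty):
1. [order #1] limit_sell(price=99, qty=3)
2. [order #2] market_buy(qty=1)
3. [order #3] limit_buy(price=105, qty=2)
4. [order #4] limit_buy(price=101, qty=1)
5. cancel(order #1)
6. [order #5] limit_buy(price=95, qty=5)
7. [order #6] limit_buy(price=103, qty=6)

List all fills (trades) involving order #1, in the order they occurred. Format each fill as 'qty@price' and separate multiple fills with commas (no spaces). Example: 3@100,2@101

After op 1 [order #1] limit_sell(price=99, qty=3): fills=none; bids=[-] asks=[#1:3@99]
After op 2 [order #2] market_buy(qty=1): fills=#2x#1:1@99; bids=[-] asks=[#1:2@99]
After op 3 [order #3] limit_buy(price=105, qty=2): fills=#3x#1:2@99; bids=[-] asks=[-]
After op 4 [order #4] limit_buy(price=101, qty=1): fills=none; bids=[#4:1@101] asks=[-]
After op 5 cancel(order #1): fills=none; bids=[#4:1@101] asks=[-]
After op 6 [order #5] limit_buy(price=95, qty=5): fills=none; bids=[#4:1@101 #5:5@95] asks=[-]
After op 7 [order #6] limit_buy(price=103, qty=6): fills=none; bids=[#6:6@103 #4:1@101 #5:5@95] asks=[-]

Answer: 1@99,2@99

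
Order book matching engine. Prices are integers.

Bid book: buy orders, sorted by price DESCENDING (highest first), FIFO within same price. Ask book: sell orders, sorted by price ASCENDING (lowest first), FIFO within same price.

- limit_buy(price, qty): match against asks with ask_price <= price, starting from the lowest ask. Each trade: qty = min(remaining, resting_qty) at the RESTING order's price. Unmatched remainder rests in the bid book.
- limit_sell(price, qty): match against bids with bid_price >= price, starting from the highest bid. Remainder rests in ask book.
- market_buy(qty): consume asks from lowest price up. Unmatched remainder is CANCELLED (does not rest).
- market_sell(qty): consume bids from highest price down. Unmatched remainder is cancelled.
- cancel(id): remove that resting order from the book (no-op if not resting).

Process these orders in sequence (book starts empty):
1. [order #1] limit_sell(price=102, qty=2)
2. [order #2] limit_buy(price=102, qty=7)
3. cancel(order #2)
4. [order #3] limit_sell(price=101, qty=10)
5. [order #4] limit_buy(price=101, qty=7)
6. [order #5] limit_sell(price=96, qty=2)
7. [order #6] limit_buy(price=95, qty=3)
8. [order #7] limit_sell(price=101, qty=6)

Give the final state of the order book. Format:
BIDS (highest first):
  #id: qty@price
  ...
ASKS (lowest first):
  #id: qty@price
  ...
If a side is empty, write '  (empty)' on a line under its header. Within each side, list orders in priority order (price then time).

Answer: BIDS (highest first):
  #6: 3@95
ASKS (lowest first):
  #5: 2@96
  #3: 3@101
  #7: 6@101

Derivation:
After op 1 [order #1] limit_sell(price=102, qty=2): fills=none; bids=[-] asks=[#1:2@102]
After op 2 [order #2] limit_buy(price=102, qty=7): fills=#2x#1:2@102; bids=[#2:5@102] asks=[-]
After op 3 cancel(order #2): fills=none; bids=[-] asks=[-]
After op 4 [order #3] limit_sell(price=101, qty=10): fills=none; bids=[-] asks=[#3:10@101]
After op 5 [order #4] limit_buy(price=101, qty=7): fills=#4x#3:7@101; bids=[-] asks=[#3:3@101]
After op 6 [order #5] limit_sell(price=96, qty=2): fills=none; bids=[-] asks=[#5:2@96 #3:3@101]
After op 7 [order #6] limit_buy(price=95, qty=3): fills=none; bids=[#6:3@95] asks=[#5:2@96 #3:3@101]
After op 8 [order #7] limit_sell(price=101, qty=6): fills=none; bids=[#6:3@95] asks=[#5:2@96 #3:3@101 #7:6@101]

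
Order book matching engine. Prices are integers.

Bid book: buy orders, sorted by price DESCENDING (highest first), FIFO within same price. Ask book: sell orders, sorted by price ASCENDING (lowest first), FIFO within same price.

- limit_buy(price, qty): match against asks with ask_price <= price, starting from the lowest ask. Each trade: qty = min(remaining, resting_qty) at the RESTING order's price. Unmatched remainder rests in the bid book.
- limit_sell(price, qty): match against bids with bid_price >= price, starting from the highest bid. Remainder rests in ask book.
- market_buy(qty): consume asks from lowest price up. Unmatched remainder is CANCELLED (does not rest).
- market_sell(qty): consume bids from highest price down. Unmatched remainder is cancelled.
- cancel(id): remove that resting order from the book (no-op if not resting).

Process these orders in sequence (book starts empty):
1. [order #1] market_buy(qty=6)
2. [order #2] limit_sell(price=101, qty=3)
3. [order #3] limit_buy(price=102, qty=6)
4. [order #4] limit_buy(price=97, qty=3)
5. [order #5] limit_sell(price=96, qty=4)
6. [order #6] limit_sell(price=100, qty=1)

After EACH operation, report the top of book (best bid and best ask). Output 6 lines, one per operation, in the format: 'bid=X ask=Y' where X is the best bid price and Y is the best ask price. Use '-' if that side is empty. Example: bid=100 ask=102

After op 1 [order #1] market_buy(qty=6): fills=none; bids=[-] asks=[-]
After op 2 [order #2] limit_sell(price=101, qty=3): fills=none; bids=[-] asks=[#2:3@101]
After op 3 [order #3] limit_buy(price=102, qty=6): fills=#3x#2:3@101; bids=[#3:3@102] asks=[-]
After op 4 [order #4] limit_buy(price=97, qty=3): fills=none; bids=[#3:3@102 #4:3@97] asks=[-]
After op 5 [order #5] limit_sell(price=96, qty=4): fills=#3x#5:3@102 #4x#5:1@97; bids=[#4:2@97] asks=[-]
After op 6 [order #6] limit_sell(price=100, qty=1): fills=none; bids=[#4:2@97] asks=[#6:1@100]

Answer: bid=- ask=-
bid=- ask=101
bid=102 ask=-
bid=102 ask=-
bid=97 ask=-
bid=97 ask=100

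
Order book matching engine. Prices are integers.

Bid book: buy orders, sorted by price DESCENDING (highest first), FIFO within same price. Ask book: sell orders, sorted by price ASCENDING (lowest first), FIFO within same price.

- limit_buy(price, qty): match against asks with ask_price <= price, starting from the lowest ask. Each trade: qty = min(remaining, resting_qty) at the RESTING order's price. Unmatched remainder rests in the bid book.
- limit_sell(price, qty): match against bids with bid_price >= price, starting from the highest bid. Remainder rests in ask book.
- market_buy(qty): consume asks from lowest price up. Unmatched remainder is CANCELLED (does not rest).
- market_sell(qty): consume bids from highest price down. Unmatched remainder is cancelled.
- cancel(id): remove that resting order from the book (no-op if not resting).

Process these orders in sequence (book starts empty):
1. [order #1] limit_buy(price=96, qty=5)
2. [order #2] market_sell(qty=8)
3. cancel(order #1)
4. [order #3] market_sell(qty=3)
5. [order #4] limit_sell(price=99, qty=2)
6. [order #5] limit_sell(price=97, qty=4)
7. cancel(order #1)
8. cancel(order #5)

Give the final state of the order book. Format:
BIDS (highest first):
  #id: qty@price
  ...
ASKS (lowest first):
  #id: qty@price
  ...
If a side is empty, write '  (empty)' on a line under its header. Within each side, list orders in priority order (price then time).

After op 1 [order #1] limit_buy(price=96, qty=5): fills=none; bids=[#1:5@96] asks=[-]
After op 2 [order #2] market_sell(qty=8): fills=#1x#2:5@96; bids=[-] asks=[-]
After op 3 cancel(order #1): fills=none; bids=[-] asks=[-]
After op 4 [order #3] market_sell(qty=3): fills=none; bids=[-] asks=[-]
After op 5 [order #4] limit_sell(price=99, qty=2): fills=none; bids=[-] asks=[#4:2@99]
After op 6 [order #5] limit_sell(price=97, qty=4): fills=none; bids=[-] asks=[#5:4@97 #4:2@99]
After op 7 cancel(order #1): fills=none; bids=[-] asks=[#5:4@97 #4:2@99]
After op 8 cancel(order #5): fills=none; bids=[-] asks=[#4:2@99]

Answer: BIDS (highest first):
  (empty)
ASKS (lowest first):
  #4: 2@99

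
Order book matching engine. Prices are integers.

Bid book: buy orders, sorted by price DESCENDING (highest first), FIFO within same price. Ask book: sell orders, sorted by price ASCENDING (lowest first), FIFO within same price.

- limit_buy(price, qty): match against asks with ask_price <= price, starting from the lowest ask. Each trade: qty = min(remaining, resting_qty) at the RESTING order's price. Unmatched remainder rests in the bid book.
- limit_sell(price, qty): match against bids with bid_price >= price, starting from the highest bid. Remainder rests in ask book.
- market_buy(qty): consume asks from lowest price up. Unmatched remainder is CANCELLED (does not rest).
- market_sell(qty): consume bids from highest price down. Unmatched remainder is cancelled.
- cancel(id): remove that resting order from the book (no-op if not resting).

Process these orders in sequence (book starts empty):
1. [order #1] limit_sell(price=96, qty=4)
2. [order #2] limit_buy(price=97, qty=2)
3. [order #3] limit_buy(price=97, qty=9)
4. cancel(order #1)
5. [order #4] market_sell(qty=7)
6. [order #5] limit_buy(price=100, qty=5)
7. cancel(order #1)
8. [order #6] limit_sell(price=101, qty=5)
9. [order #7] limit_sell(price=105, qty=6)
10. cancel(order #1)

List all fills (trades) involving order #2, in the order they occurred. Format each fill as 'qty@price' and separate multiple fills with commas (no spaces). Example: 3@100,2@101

Answer: 2@96

Derivation:
After op 1 [order #1] limit_sell(price=96, qty=4): fills=none; bids=[-] asks=[#1:4@96]
After op 2 [order #2] limit_buy(price=97, qty=2): fills=#2x#1:2@96; bids=[-] asks=[#1:2@96]
After op 3 [order #3] limit_buy(price=97, qty=9): fills=#3x#1:2@96; bids=[#3:7@97] asks=[-]
After op 4 cancel(order #1): fills=none; bids=[#3:7@97] asks=[-]
After op 5 [order #4] market_sell(qty=7): fills=#3x#4:7@97; bids=[-] asks=[-]
After op 6 [order #5] limit_buy(price=100, qty=5): fills=none; bids=[#5:5@100] asks=[-]
After op 7 cancel(order #1): fills=none; bids=[#5:5@100] asks=[-]
After op 8 [order #6] limit_sell(price=101, qty=5): fills=none; bids=[#5:5@100] asks=[#6:5@101]
After op 9 [order #7] limit_sell(price=105, qty=6): fills=none; bids=[#5:5@100] asks=[#6:5@101 #7:6@105]
After op 10 cancel(order #1): fills=none; bids=[#5:5@100] asks=[#6:5@101 #7:6@105]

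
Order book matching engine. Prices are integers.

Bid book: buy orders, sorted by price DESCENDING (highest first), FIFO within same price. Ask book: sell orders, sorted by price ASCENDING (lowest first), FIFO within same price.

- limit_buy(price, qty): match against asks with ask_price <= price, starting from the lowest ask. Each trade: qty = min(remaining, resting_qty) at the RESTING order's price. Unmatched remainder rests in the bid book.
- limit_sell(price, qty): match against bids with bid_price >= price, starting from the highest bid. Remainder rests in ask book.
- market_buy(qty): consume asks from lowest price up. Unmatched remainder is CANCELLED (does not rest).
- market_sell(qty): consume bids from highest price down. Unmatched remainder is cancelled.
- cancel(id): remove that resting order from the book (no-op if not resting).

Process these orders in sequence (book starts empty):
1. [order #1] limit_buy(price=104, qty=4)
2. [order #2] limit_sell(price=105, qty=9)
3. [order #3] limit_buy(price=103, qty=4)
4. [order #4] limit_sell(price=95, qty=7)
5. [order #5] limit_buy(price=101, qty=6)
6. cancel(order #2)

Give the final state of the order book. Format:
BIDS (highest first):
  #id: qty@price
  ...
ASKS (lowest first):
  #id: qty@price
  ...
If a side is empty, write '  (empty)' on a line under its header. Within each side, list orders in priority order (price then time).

After op 1 [order #1] limit_buy(price=104, qty=4): fills=none; bids=[#1:4@104] asks=[-]
After op 2 [order #2] limit_sell(price=105, qty=9): fills=none; bids=[#1:4@104] asks=[#2:9@105]
After op 3 [order #3] limit_buy(price=103, qty=4): fills=none; bids=[#1:4@104 #3:4@103] asks=[#2:9@105]
After op 4 [order #4] limit_sell(price=95, qty=7): fills=#1x#4:4@104 #3x#4:3@103; bids=[#3:1@103] asks=[#2:9@105]
After op 5 [order #5] limit_buy(price=101, qty=6): fills=none; bids=[#3:1@103 #5:6@101] asks=[#2:9@105]
After op 6 cancel(order #2): fills=none; bids=[#3:1@103 #5:6@101] asks=[-]

Answer: BIDS (highest first):
  #3: 1@103
  #5: 6@101
ASKS (lowest first):
  (empty)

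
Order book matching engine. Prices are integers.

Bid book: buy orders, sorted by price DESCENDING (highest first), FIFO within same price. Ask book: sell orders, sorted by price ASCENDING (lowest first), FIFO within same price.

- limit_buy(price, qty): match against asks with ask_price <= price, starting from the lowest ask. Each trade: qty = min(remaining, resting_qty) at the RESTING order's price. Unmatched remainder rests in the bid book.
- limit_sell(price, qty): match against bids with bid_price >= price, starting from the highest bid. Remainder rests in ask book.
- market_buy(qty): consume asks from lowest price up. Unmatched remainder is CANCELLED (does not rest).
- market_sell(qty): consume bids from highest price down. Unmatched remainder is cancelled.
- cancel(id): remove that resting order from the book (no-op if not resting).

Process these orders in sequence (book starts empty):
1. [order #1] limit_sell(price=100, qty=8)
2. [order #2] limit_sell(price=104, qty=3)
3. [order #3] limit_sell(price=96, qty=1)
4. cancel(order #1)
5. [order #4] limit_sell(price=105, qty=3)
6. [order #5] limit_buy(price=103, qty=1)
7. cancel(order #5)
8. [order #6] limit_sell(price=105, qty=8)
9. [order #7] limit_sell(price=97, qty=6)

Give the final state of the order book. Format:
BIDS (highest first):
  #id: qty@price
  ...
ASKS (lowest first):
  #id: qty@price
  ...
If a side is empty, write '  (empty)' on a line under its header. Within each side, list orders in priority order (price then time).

Answer: BIDS (highest first):
  (empty)
ASKS (lowest first):
  #7: 6@97
  #2: 3@104
  #4: 3@105
  #6: 8@105

Derivation:
After op 1 [order #1] limit_sell(price=100, qty=8): fills=none; bids=[-] asks=[#1:8@100]
After op 2 [order #2] limit_sell(price=104, qty=3): fills=none; bids=[-] asks=[#1:8@100 #2:3@104]
After op 3 [order #3] limit_sell(price=96, qty=1): fills=none; bids=[-] asks=[#3:1@96 #1:8@100 #2:3@104]
After op 4 cancel(order #1): fills=none; bids=[-] asks=[#3:1@96 #2:3@104]
After op 5 [order #4] limit_sell(price=105, qty=3): fills=none; bids=[-] asks=[#3:1@96 #2:3@104 #4:3@105]
After op 6 [order #5] limit_buy(price=103, qty=1): fills=#5x#3:1@96; bids=[-] asks=[#2:3@104 #4:3@105]
After op 7 cancel(order #5): fills=none; bids=[-] asks=[#2:3@104 #4:3@105]
After op 8 [order #6] limit_sell(price=105, qty=8): fills=none; bids=[-] asks=[#2:3@104 #4:3@105 #6:8@105]
After op 9 [order #7] limit_sell(price=97, qty=6): fills=none; bids=[-] asks=[#7:6@97 #2:3@104 #4:3@105 #6:8@105]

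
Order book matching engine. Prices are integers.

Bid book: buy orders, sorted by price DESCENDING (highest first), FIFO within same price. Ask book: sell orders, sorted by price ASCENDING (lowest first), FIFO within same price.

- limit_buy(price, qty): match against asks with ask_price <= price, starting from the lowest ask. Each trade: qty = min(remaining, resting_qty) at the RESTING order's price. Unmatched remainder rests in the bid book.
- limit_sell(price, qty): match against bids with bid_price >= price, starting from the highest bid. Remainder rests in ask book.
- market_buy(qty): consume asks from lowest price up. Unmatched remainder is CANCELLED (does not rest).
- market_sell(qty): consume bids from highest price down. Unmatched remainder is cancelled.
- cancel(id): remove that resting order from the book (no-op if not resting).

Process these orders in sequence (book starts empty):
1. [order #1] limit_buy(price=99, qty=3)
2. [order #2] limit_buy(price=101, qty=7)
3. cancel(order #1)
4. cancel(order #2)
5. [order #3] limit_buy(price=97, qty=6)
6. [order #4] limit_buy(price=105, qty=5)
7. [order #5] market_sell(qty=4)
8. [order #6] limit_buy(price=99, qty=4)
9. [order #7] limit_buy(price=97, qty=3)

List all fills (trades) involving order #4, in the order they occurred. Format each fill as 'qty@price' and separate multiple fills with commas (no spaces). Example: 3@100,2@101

Answer: 4@105

Derivation:
After op 1 [order #1] limit_buy(price=99, qty=3): fills=none; bids=[#1:3@99] asks=[-]
After op 2 [order #2] limit_buy(price=101, qty=7): fills=none; bids=[#2:7@101 #1:3@99] asks=[-]
After op 3 cancel(order #1): fills=none; bids=[#2:7@101] asks=[-]
After op 4 cancel(order #2): fills=none; bids=[-] asks=[-]
After op 5 [order #3] limit_buy(price=97, qty=6): fills=none; bids=[#3:6@97] asks=[-]
After op 6 [order #4] limit_buy(price=105, qty=5): fills=none; bids=[#4:5@105 #3:6@97] asks=[-]
After op 7 [order #5] market_sell(qty=4): fills=#4x#5:4@105; bids=[#4:1@105 #3:6@97] asks=[-]
After op 8 [order #6] limit_buy(price=99, qty=4): fills=none; bids=[#4:1@105 #6:4@99 #3:6@97] asks=[-]
After op 9 [order #7] limit_buy(price=97, qty=3): fills=none; bids=[#4:1@105 #6:4@99 #3:6@97 #7:3@97] asks=[-]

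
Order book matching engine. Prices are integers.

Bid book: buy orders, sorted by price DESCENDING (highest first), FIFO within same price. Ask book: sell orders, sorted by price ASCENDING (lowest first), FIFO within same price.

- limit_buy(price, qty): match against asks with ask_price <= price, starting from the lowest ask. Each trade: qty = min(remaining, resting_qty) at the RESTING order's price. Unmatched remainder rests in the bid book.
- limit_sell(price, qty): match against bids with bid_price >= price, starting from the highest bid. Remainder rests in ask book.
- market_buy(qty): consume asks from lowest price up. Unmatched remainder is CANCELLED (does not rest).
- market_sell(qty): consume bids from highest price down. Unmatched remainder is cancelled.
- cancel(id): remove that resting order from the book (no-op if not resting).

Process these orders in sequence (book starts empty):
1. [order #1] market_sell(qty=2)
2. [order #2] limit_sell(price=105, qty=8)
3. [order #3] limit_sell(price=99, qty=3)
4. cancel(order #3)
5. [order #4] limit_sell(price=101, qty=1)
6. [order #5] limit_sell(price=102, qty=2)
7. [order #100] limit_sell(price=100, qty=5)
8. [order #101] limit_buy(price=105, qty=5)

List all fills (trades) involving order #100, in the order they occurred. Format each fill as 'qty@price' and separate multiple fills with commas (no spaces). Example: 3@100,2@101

After op 1 [order #1] market_sell(qty=2): fills=none; bids=[-] asks=[-]
After op 2 [order #2] limit_sell(price=105, qty=8): fills=none; bids=[-] asks=[#2:8@105]
After op 3 [order #3] limit_sell(price=99, qty=3): fills=none; bids=[-] asks=[#3:3@99 #2:8@105]
After op 4 cancel(order #3): fills=none; bids=[-] asks=[#2:8@105]
After op 5 [order #4] limit_sell(price=101, qty=1): fills=none; bids=[-] asks=[#4:1@101 #2:8@105]
After op 6 [order #5] limit_sell(price=102, qty=2): fills=none; bids=[-] asks=[#4:1@101 #5:2@102 #2:8@105]
After op 7 [order #100] limit_sell(price=100, qty=5): fills=none; bids=[-] asks=[#100:5@100 #4:1@101 #5:2@102 #2:8@105]
After op 8 [order #101] limit_buy(price=105, qty=5): fills=#101x#100:5@100; bids=[-] asks=[#4:1@101 #5:2@102 #2:8@105]

Answer: 5@100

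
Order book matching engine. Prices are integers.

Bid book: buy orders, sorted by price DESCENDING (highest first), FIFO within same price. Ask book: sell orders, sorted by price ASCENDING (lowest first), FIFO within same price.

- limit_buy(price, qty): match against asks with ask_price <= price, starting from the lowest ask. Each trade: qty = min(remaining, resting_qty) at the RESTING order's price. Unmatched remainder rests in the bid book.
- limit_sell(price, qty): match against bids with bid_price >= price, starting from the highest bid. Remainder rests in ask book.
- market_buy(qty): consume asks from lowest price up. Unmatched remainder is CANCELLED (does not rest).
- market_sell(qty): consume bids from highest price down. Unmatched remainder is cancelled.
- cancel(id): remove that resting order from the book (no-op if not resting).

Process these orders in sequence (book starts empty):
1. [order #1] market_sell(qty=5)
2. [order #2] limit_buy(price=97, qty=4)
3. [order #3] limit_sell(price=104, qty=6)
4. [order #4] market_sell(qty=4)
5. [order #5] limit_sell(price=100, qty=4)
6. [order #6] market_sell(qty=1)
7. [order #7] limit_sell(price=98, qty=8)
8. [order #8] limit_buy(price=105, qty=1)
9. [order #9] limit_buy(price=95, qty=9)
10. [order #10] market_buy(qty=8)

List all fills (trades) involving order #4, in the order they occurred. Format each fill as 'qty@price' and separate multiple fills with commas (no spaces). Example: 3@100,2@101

Answer: 4@97

Derivation:
After op 1 [order #1] market_sell(qty=5): fills=none; bids=[-] asks=[-]
After op 2 [order #2] limit_buy(price=97, qty=4): fills=none; bids=[#2:4@97] asks=[-]
After op 3 [order #3] limit_sell(price=104, qty=6): fills=none; bids=[#2:4@97] asks=[#3:6@104]
After op 4 [order #4] market_sell(qty=4): fills=#2x#4:4@97; bids=[-] asks=[#3:6@104]
After op 5 [order #5] limit_sell(price=100, qty=4): fills=none; bids=[-] asks=[#5:4@100 #3:6@104]
After op 6 [order #6] market_sell(qty=1): fills=none; bids=[-] asks=[#5:4@100 #3:6@104]
After op 7 [order #7] limit_sell(price=98, qty=8): fills=none; bids=[-] asks=[#7:8@98 #5:4@100 #3:6@104]
After op 8 [order #8] limit_buy(price=105, qty=1): fills=#8x#7:1@98; bids=[-] asks=[#7:7@98 #5:4@100 #3:6@104]
After op 9 [order #9] limit_buy(price=95, qty=9): fills=none; bids=[#9:9@95] asks=[#7:7@98 #5:4@100 #3:6@104]
After op 10 [order #10] market_buy(qty=8): fills=#10x#7:7@98 #10x#5:1@100; bids=[#9:9@95] asks=[#5:3@100 #3:6@104]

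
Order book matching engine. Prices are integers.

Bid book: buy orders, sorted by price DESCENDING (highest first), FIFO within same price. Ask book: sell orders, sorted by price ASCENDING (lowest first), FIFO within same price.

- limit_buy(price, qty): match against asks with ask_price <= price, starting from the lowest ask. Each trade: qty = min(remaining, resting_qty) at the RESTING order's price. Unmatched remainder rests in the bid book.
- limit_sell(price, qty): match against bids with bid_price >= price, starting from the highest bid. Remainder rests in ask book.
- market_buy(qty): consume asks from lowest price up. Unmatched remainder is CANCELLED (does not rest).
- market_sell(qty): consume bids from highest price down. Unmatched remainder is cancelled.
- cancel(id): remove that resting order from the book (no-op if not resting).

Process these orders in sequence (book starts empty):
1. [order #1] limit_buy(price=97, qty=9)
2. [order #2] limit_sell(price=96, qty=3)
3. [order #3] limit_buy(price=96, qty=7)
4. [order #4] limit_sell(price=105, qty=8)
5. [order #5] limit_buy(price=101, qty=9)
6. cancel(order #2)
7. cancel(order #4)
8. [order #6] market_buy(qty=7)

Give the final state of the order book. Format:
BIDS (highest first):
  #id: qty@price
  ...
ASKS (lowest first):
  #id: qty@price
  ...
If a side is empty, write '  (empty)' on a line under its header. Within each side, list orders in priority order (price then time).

After op 1 [order #1] limit_buy(price=97, qty=9): fills=none; bids=[#1:9@97] asks=[-]
After op 2 [order #2] limit_sell(price=96, qty=3): fills=#1x#2:3@97; bids=[#1:6@97] asks=[-]
After op 3 [order #3] limit_buy(price=96, qty=7): fills=none; bids=[#1:6@97 #3:7@96] asks=[-]
After op 4 [order #4] limit_sell(price=105, qty=8): fills=none; bids=[#1:6@97 #3:7@96] asks=[#4:8@105]
After op 5 [order #5] limit_buy(price=101, qty=9): fills=none; bids=[#5:9@101 #1:6@97 #3:7@96] asks=[#4:8@105]
After op 6 cancel(order #2): fills=none; bids=[#5:9@101 #1:6@97 #3:7@96] asks=[#4:8@105]
After op 7 cancel(order #4): fills=none; bids=[#5:9@101 #1:6@97 #3:7@96] asks=[-]
After op 8 [order #6] market_buy(qty=7): fills=none; bids=[#5:9@101 #1:6@97 #3:7@96] asks=[-]

Answer: BIDS (highest first):
  #5: 9@101
  #1: 6@97
  #3: 7@96
ASKS (lowest first):
  (empty)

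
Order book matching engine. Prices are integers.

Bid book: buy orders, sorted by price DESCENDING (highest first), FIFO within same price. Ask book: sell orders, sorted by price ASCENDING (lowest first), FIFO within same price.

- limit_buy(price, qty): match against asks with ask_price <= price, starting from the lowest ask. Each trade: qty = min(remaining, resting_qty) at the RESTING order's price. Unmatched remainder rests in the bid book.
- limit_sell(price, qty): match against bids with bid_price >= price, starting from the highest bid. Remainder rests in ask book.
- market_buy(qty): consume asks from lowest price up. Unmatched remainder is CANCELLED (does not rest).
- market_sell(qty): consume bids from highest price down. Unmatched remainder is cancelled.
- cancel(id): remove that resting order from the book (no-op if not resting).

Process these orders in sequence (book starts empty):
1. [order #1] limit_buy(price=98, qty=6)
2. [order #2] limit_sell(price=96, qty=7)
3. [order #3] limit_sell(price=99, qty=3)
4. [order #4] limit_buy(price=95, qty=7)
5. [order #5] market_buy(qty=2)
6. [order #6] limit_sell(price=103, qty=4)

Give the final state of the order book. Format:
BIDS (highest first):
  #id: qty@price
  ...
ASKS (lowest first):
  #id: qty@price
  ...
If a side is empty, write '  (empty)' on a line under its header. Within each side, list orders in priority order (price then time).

Answer: BIDS (highest first):
  #4: 7@95
ASKS (lowest first):
  #3: 2@99
  #6: 4@103

Derivation:
After op 1 [order #1] limit_buy(price=98, qty=6): fills=none; bids=[#1:6@98] asks=[-]
After op 2 [order #2] limit_sell(price=96, qty=7): fills=#1x#2:6@98; bids=[-] asks=[#2:1@96]
After op 3 [order #3] limit_sell(price=99, qty=3): fills=none; bids=[-] asks=[#2:1@96 #3:3@99]
After op 4 [order #4] limit_buy(price=95, qty=7): fills=none; bids=[#4:7@95] asks=[#2:1@96 #3:3@99]
After op 5 [order #5] market_buy(qty=2): fills=#5x#2:1@96 #5x#3:1@99; bids=[#4:7@95] asks=[#3:2@99]
After op 6 [order #6] limit_sell(price=103, qty=4): fills=none; bids=[#4:7@95] asks=[#3:2@99 #6:4@103]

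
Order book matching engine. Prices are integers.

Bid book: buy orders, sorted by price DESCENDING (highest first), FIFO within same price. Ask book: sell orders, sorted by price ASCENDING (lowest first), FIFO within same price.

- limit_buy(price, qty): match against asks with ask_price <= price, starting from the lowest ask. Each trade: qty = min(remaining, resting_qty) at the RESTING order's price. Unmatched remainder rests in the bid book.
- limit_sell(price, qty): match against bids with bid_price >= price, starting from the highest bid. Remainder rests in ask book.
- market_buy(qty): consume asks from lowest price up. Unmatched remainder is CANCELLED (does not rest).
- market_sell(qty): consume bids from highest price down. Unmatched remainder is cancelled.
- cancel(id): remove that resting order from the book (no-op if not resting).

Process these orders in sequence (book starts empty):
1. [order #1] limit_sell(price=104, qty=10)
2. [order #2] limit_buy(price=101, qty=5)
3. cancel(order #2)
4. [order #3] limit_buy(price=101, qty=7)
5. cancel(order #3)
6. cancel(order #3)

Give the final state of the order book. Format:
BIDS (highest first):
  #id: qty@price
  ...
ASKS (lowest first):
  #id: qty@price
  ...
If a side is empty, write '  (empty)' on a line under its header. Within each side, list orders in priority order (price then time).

After op 1 [order #1] limit_sell(price=104, qty=10): fills=none; bids=[-] asks=[#1:10@104]
After op 2 [order #2] limit_buy(price=101, qty=5): fills=none; bids=[#2:5@101] asks=[#1:10@104]
After op 3 cancel(order #2): fills=none; bids=[-] asks=[#1:10@104]
After op 4 [order #3] limit_buy(price=101, qty=7): fills=none; bids=[#3:7@101] asks=[#1:10@104]
After op 5 cancel(order #3): fills=none; bids=[-] asks=[#1:10@104]
After op 6 cancel(order #3): fills=none; bids=[-] asks=[#1:10@104]

Answer: BIDS (highest first):
  (empty)
ASKS (lowest first):
  #1: 10@104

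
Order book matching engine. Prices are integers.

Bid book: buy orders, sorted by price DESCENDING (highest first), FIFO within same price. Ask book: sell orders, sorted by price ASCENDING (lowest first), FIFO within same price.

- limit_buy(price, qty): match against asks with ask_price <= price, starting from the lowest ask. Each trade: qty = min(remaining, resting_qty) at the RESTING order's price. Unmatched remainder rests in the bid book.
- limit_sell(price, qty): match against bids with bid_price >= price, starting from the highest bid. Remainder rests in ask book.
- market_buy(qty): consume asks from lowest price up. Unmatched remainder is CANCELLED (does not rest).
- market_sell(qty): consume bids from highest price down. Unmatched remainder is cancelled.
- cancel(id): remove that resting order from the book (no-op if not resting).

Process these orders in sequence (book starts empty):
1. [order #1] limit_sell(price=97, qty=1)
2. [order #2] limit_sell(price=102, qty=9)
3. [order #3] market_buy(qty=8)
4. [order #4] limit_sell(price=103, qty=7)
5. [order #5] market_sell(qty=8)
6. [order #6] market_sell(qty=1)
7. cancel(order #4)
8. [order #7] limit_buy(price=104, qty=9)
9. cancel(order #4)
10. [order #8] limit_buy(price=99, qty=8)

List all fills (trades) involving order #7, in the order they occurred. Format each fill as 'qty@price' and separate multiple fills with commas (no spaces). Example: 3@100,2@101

After op 1 [order #1] limit_sell(price=97, qty=1): fills=none; bids=[-] asks=[#1:1@97]
After op 2 [order #2] limit_sell(price=102, qty=9): fills=none; bids=[-] asks=[#1:1@97 #2:9@102]
After op 3 [order #3] market_buy(qty=8): fills=#3x#1:1@97 #3x#2:7@102; bids=[-] asks=[#2:2@102]
After op 4 [order #4] limit_sell(price=103, qty=7): fills=none; bids=[-] asks=[#2:2@102 #4:7@103]
After op 5 [order #5] market_sell(qty=8): fills=none; bids=[-] asks=[#2:2@102 #4:7@103]
After op 6 [order #6] market_sell(qty=1): fills=none; bids=[-] asks=[#2:2@102 #4:7@103]
After op 7 cancel(order #4): fills=none; bids=[-] asks=[#2:2@102]
After op 8 [order #7] limit_buy(price=104, qty=9): fills=#7x#2:2@102; bids=[#7:7@104] asks=[-]
After op 9 cancel(order #4): fills=none; bids=[#7:7@104] asks=[-]
After op 10 [order #8] limit_buy(price=99, qty=8): fills=none; bids=[#7:7@104 #8:8@99] asks=[-]

Answer: 2@102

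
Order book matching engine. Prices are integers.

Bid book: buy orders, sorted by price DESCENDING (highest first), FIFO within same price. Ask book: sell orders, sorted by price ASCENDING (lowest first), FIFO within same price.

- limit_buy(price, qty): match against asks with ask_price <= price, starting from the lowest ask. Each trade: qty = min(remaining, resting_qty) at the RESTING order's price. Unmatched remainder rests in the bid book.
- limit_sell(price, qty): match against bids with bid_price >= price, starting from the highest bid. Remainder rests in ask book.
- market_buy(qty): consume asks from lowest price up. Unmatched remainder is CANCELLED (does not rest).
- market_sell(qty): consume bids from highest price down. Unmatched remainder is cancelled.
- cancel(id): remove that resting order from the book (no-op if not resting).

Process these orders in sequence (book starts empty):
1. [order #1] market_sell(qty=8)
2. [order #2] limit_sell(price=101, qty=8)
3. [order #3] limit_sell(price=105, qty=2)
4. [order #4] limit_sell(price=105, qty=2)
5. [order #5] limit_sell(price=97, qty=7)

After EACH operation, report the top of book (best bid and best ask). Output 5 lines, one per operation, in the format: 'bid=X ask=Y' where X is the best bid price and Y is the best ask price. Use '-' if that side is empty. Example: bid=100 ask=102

After op 1 [order #1] market_sell(qty=8): fills=none; bids=[-] asks=[-]
After op 2 [order #2] limit_sell(price=101, qty=8): fills=none; bids=[-] asks=[#2:8@101]
After op 3 [order #3] limit_sell(price=105, qty=2): fills=none; bids=[-] asks=[#2:8@101 #3:2@105]
After op 4 [order #4] limit_sell(price=105, qty=2): fills=none; bids=[-] asks=[#2:8@101 #3:2@105 #4:2@105]
After op 5 [order #5] limit_sell(price=97, qty=7): fills=none; bids=[-] asks=[#5:7@97 #2:8@101 #3:2@105 #4:2@105]

Answer: bid=- ask=-
bid=- ask=101
bid=- ask=101
bid=- ask=101
bid=- ask=97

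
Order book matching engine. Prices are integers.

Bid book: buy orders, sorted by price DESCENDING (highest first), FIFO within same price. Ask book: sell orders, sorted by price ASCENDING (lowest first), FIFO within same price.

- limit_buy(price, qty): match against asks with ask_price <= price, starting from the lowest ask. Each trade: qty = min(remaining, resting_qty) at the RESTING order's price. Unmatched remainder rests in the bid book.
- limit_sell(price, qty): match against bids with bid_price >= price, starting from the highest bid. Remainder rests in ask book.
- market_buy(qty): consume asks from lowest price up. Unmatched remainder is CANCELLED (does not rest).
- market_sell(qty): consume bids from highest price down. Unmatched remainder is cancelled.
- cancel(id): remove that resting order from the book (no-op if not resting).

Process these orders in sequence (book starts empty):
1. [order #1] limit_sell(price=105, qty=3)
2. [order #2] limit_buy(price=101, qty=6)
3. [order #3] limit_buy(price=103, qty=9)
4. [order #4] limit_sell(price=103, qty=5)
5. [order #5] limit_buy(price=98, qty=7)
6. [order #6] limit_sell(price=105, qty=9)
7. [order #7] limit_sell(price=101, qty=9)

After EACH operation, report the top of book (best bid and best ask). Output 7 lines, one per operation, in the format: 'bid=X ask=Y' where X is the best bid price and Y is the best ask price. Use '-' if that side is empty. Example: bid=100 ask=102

Answer: bid=- ask=105
bid=101 ask=105
bid=103 ask=105
bid=103 ask=105
bid=103 ask=105
bid=103 ask=105
bid=101 ask=105

Derivation:
After op 1 [order #1] limit_sell(price=105, qty=3): fills=none; bids=[-] asks=[#1:3@105]
After op 2 [order #2] limit_buy(price=101, qty=6): fills=none; bids=[#2:6@101] asks=[#1:3@105]
After op 3 [order #3] limit_buy(price=103, qty=9): fills=none; bids=[#3:9@103 #2:6@101] asks=[#1:3@105]
After op 4 [order #4] limit_sell(price=103, qty=5): fills=#3x#4:5@103; bids=[#3:4@103 #2:6@101] asks=[#1:3@105]
After op 5 [order #5] limit_buy(price=98, qty=7): fills=none; bids=[#3:4@103 #2:6@101 #5:7@98] asks=[#1:3@105]
After op 6 [order #6] limit_sell(price=105, qty=9): fills=none; bids=[#3:4@103 #2:6@101 #5:7@98] asks=[#1:3@105 #6:9@105]
After op 7 [order #7] limit_sell(price=101, qty=9): fills=#3x#7:4@103 #2x#7:5@101; bids=[#2:1@101 #5:7@98] asks=[#1:3@105 #6:9@105]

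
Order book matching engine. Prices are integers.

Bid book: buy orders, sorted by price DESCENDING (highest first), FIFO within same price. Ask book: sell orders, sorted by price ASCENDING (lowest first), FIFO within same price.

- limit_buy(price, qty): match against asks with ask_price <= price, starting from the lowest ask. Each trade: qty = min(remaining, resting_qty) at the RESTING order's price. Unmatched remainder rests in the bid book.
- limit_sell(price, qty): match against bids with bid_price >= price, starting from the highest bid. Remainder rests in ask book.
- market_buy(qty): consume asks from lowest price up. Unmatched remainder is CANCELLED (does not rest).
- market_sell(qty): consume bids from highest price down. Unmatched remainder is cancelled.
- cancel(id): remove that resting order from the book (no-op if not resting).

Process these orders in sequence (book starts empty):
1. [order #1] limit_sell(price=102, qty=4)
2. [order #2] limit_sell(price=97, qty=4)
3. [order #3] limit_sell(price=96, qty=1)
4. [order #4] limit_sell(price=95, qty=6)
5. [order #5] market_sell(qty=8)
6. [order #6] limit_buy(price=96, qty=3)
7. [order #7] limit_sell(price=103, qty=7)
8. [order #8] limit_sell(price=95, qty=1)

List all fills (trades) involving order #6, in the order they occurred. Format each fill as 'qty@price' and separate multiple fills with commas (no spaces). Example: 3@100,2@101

After op 1 [order #1] limit_sell(price=102, qty=4): fills=none; bids=[-] asks=[#1:4@102]
After op 2 [order #2] limit_sell(price=97, qty=4): fills=none; bids=[-] asks=[#2:4@97 #1:4@102]
After op 3 [order #3] limit_sell(price=96, qty=1): fills=none; bids=[-] asks=[#3:1@96 #2:4@97 #1:4@102]
After op 4 [order #4] limit_sell(price=95, qty=6): fills=none; bids=[-] asks=[#4:6@95 #3:1@96 #2:4@97 #1:4@102]
After op 5 [order #5] market_sell(qty=8): fills=none; bids=[-] asks=[#4:6@95 #3:1@96 #2:4@97 #1:4@102]
After op 6 [order #6] limit_buy(price=96, qty=3): fills=#6x#4:3@95; bids=[-] asks=[#4:3@95 #3:1@96 #2:4@97 #1:4@102]
After op 7 [order #7] limit_sell(price=103, qty=7): fills=none; bids=[-] asks=[#4:3@95 #3:1@96 #2:4@97 #1:4@102 #7:7@103]
After op 8 [order #8] limit_sell(price=95, qty=1): fills=none; bids=[-] asks=[#4:3@95 #8:1@95 #3:1@96 #2:4@97 #1:4@102 #7:7@103]

Answer: 3@95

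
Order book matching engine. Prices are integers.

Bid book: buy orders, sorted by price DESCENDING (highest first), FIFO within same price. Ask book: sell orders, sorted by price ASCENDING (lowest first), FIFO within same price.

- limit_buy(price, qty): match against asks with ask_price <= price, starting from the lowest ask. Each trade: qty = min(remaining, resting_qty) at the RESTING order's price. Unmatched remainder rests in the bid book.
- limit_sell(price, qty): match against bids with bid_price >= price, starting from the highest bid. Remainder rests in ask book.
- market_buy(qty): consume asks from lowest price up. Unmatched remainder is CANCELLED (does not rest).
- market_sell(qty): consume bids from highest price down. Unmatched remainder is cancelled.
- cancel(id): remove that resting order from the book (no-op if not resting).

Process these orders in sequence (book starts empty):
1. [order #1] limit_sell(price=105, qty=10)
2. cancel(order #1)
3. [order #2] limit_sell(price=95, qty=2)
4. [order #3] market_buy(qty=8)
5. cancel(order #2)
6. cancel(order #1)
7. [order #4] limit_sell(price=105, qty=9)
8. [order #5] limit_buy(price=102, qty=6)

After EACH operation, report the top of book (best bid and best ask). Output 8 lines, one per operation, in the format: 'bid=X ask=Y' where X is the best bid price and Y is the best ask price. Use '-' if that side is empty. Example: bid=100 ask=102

After op 1 [order #1] limit_sell(price=105, qty=10): fills=none; bids=[-] asks=[#1:10@105]
After op 2 cancel(order #1): fills=none; bids=[-] asks=[-]
After op 3 [order #2] limit_sell(price=95, qty=2): fills=none; bids=[-] asks=[#2:2@95]
After op 4 [order #3] market_buy(qty=8): fills=#3x#2:2@95; bids=[-] asks=[-]
After op 5 cancel(order #2): fills=none; bids=[-] asks=[-]
After op 6 cancel(order #1): fills=none; bids=[-] asks=[-]
After op 7 [order #4] limit_sell(price=105, qty=9): fills=none; bids=[-] asks=[#4:9@105]
After op 8 [order #5] limit_buy(price=102, qty=6): fills=none; bids=[#5:6@102] asks=[#4:9@105]

Answer: bid=- ask=105
bid=- ask=-
bid=- ask=95
bid=- ask=-
bid=- ask=-
bid=- ask=-
bid=- ask=105
bid=102 ask=105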